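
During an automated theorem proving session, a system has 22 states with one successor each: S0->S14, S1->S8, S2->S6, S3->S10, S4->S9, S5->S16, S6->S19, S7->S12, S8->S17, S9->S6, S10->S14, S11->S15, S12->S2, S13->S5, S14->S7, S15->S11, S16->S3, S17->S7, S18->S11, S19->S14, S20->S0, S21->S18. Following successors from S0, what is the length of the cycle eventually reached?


Trace from S0 until a state repeats:
  S0 -> S14 -> S7 -> S12 -> S2 -> S6 -> S19 -> S14
S14 first seen at step 1, revisited at step 7.
Cycle length = 7 - 1 = 6

6


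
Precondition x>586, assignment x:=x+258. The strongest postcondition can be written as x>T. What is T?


Formula: sp(P, x:=E) = exists old_x. (x = E[old_x/x]) AND P[old_x/x] (old_x is the value of x before the assignment; eliminate old_x by solving x = E[old_x/x] for old_x)
Step 1: Precondition P: x>586, i.e. old_x > 586
Step 2: Assignment gives x = old_x + 258, so old_x = x - 258
Step 3: Substitute into P: x - 258 > 586
Step 4: Simplify: x > 586+258 = 844

844


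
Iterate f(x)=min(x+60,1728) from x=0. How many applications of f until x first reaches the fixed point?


Step 1: x=0, cap=1728, increment=60
Step 2: x grows by 60 each step until capped at 1728; fixed point is x=1728
Step 3: iterations = ceil(1728/60) = 29

29


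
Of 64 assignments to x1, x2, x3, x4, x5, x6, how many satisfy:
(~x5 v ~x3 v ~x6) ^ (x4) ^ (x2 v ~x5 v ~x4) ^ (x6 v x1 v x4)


CNF with 4 clauses over 6 vars (64 assignments).
An assignment satisfies CNF iff every clause has >=1 true literal.
Check each row (bits = x1,x2,x3,x4,x5,x6; clause T/F shown):
  row 0 [000000]: clauses=TFTF -> 0
  row 1 [000001]: clauses=TFTT -> 0
  row 2 [000010]: clauses=TFTF -> 0
  row 3 [000011]: clauses=TFTT -> 0
  row 4 [000100]: clauses=TTTT -> 1
  (every remaining row is evaluated the same way; all 64 results are listed next)
Full result column, 8 rows per line (x1,x2,x3 fixed per line; x4,x5,x6 runs 000..111 left to right):
  rows 0-7 [x1,x2,x3=000]: 00001100  (ones: 2)
  rows 8-15 [x1,x2,x3=001]: 00001100  (ones: 2)
  rows 16-23 [x1,x2,x3=010]: 00001111  (ones: 4)
  rows 24-31 [x1,x2,x3=011]: 00001110  (ones: 3)
  rows 32-39 [x1,x2,x3=100]: 00001100  (ones: 2)
  rows 40-47 [x1,x2,x3=101]: 00001100  (ones: 2)
  rows 48-55 [x1,x2,x3=110]: 00001111  (ones: 4)
  rows 56-63 [x1,x2,x3=111]: 00001110  (ones: 3)
Satisfying assignments = 2+2+4+3+2+2+4+3 = 22

22


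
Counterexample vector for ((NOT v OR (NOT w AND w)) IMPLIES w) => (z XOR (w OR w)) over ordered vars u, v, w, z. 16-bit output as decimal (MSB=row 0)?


F1 = ((NOT v OR (NOT w AND w)) IMPLIES w)
F2 = (z XOR (w OR w))
Counterexample to F1=>F2 is where F1=1 and F2=0.
Evaluate each row (bits = u,v,w,z, MSB first):
  row 0 [0000]: F1=0 F2=0 -> F1&~F2 -> 0
  row 1 [0001]: F1=0 F2=1 -> F1&~F2 -> 0
  row 2 [0010]: F1=1 F2=1 -> F1&~F2 -> 0
  row 3 [0011]: F1=1 F2=0 -> F1&~F2 -> 1
  row 4 [0100]: F1=1 F2=0 -> F1&~F2 -> 1
  row 5 [0101]: F1=1 F2=1 -> F1&~F2 -> 0
  row 6 [0110]: F1=1 F2=1 -> F1&~F2 -> 0
  row 7 [0111]: F1=1 F2=0 -> F1&~F2 -> 1
  row 8 [1000]: F1=0 F2=0 -> F1&~F2 -> 0
  row 9 [1001]: F1=0 F2=1 -> F1&~F2 -> 0
  row 10 [1010]: F1=1 F2=1 -> F1&~F2 -> 0
  row 11 [1011]: F1=1 F2=0 -> F1&~F2 -> 1
  row 12 [1100]: F1=1 F2=0 -> F1&~F2 -> 1
  row 13 [1101]: F1=1 F2=1 -> F1&~F2 -> 0
  row 14 [1110]: F1=1 F2=1 -> F1&~F2 -> 0
  row 15 [1111]: F1=1 F2=0 -> F1&~F2 -> 1
Full result column, 4 rows per line (u,v fixed per line; w,z runs 00..11 left to right):
  rows 0-3 [u,v=00]: 0001  = hex 1
  rows 4-7 [u,v=01]: 1001  = hex 9
  rows 8-11 [u,v=10]: 0001  = hex 1
  rows 12-15 [u,v=11]: 1001  = hex 9
Counterexample vector (row 0 .. row 15) = 0001100100011001
Output column grouped in 4s = 0001 1001 0001 1001 = 0x1919
Convert to decimal digit by digit (value = value*16 + digit):
  1 -> 1
  1*16 + 9 = 25
  25*16 + 1 = 401
  401*16 + 9 = 6425
Decimal = 6425

6425


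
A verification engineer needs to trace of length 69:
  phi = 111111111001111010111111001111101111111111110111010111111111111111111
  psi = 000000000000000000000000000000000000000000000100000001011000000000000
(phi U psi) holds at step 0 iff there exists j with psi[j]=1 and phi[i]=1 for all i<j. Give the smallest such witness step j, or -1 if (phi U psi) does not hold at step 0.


(phi U psi) at 0: need smallest j with psi[j]=1 and phi[i]=1 for all i in [0,j).
Scan from step 0:
  step 0: phi=1, psi=0 -> continue
  step 1: phi=1, psi=0 -> continue
  step 2: phi=1, psi=0 -> continue
  step 3: phi=1, psi=0 -> continue
  step 9: phi=0 -> phi-prefix broken from here
  step 45: psi=1 but phi already failed -> not a witness
  step 53: psi=1 but phi already failed -> not a witness
  step 55: psi=1 but phi already failed -> not a witness
  step 56: psi=1 but phi already failed -> not a witness
  end of trace: no witness -> -1
Witness step = -1

-1


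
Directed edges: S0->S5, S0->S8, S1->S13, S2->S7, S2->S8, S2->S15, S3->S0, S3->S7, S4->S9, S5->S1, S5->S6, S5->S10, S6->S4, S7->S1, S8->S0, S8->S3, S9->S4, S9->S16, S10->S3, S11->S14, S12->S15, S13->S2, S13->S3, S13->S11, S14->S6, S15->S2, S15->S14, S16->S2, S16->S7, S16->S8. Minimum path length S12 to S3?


BFS layer-by-layer from S12:
  dist 0: {S12}
  dist 1: {S15}
  dist 2: {S2, S14}
  dist 3: {S6, S7, S8}
  dist 4: {S0, S1, S3, S4}
  -> S3 reached at distance 4
Shortest path length = 4

4


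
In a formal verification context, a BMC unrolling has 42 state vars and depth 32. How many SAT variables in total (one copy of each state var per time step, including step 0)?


BMC unrolls to depth k, creating one copy of each state var for steps 0..k.
Step count = 32 + 1 = 33 (steps 0 through 32)
Vars per step = 42
Total = 42 * 33 = 1386

1386


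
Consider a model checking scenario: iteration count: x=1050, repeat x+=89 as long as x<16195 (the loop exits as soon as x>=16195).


Step 1: x goes from 1050 toward 16195 by 89; the body runs while x<16195, so iterations = ceil((bound-start)/step)
Step 2: Distance=15145
Step 3: ceil(15145/89)=171

171


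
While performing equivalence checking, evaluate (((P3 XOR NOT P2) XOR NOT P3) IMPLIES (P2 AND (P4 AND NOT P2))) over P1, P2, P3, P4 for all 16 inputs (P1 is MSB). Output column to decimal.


Formula: (((P3 XOR NOT P2) XOR NOT P3) IMPLIES (P2 AND (P4 AND NOT P2))) over P1, P2, P3, P4 (16 rows)
Evaluate each row (bits = P1,P2,P3,P4, MSB first):
  row 0 [0000]: (((0 XOR NOT 0) XOR NOT 0) IMPLIES (0 AND (0 AND NOT 0))) -> 1
  row 1 [0001]: (((0 XOR NOT 0) XOR NOT 0) IMPLIES (0 AND (1 AND NOT 0))) -> 1
  row 2 [0010]: (((1 XOR NOT 0) XOR NOT 1) IMPLIES (0 AND (0 AND NOT 0))) -> 1
  row 3 [0011]: (((1 XOR NOT 0) XOR NOT 1) IMPLIES (0 AND (1 AND NOT 0))) -> 1
  row 4 [0100]: (((0 XOR NOT 1) XOR NOT 0) IMPLIES (1 AND (0 AND NOT 1))) -> 0
  row 5 [0101]: (((0 XOR NOT 1) XOR NOT 0) IMPLIES (1 AND (1 AND NOT 1))) -> 0
  row 6 [0110]: (((1 XOR NOT 1) XOR NOT 1) IMPLIES (1 AND (0 AND NOT 1))) -> 0
  row 7 [0111]: (((1 XOR NOT 1) XOR NOT 1) IMPLIES (1 AND (1 AND NOT 1))) -> 0
  row 8 [1000]: (((0 XOR NOT 0) XOR NOT 0) IMPLIES (0 AND (0 AND NOT 0))) -> 1
  row 9 [1001]: (((0 XOR NOT 0) XOR NOT 0) IMPLIES (0 AND (1 AND NOT 0))) -> 1
  row 10 [1010]: (((1 XOR NOT 0) XOR NOT 1) IMPLIES (0 AND (0 AND NOT 0))) -> 1
  row 11 [1011]: (((1 XOR NOT 0) XOR NOT 1) IMPLIES (0 AND (1 AND NOT 0))) -> 1
  row 12 [1100]: (((0 XOR NOT 1) XOR NOT 0) IMPLIES (1 AND (0 AND NOT 1))) -> 0
  row 13 [1101]: (((0 XOR NOT 1) XOR NOT 0) IMPLIES (1 AND (1 AND NOT 1))) -> 0
  row 14 [1110]: (((1 XOR NOT 1) XOR NOT 1) IMPLIES (1 AND (0 AND NOT 1))) -> 0
  row 15 [1111]: (((1 XOR NOT 1) XOR NOT 1) IMPLIES (1 AND (1 AND NOT 1))) -> 0
Full result column, 4 rows per line (P1,P2 fixed per line; P3,P4 runs 00..11 left to right):
  rows 0-3 [P1,P2=00]: 1111  = hex F
  rows 4-7 [P1,P2=01]: 0000  = hex 0
  rows 8-11 [P1,P2=10]: 1111  = hex F
  rows 12-15 [P1,P2=11]: 0000  = hex 0
Output column (row 0 .. row 15) = 1111000011110000
Output column grouped in 4s = 1111 0000 1111 0000 = 0xF0F0
Convert to decimal digit by digit (value = value*16 + digit):
  F -> 15
  15*16 + 0 = 240
  240*16 + 15 (F) = 3855
  3855*16 + 0 = 61680
Decimal = 61680

61680


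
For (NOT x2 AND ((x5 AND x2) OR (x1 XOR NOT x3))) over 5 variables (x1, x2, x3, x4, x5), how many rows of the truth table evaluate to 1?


Formula: (NOT x2 AND ((x5 AND x2) OR (x1 XOR NOT x3))) over 5 vars (32 rows)
Evaluate each row (x1, x2, x3, x4, x5 as bits, MSB first):
  row 0 [00000]: (NOT 0 AND ((0 AND 0) OR (0 XOR NOT 0))) -> 1
  row 1 [00001]: (NOT 0 AND ((1 AND 0) OR (0 XOR NOT 0))) -> 1
  row 2 [00010]: (NOT 0 AND ((0 AND 0) OR (0 XOR NOT 0))) -> 1
  row 3 [00011]: (NOT 0 AND ((1 AND 0) OR (0 XOR NOT 0))) -> 1
  row 4 [00100]: (NOT 0 AND ((0 AND 0) OR (0 XOR NOT 1))) -> 0
  row 5 [00101]: (NOT 0 AND ((1 AND 0) OR (0 XOR NOT 1))) -> 0
  row 6 [00110]: (NOT 0 AND ((0 AND 0) OR (0 XOR NOT 1))) -> 0
  row 7 [00111]: (NOT 0 AND ((1 AND 0) OR (0 XOR NOT 1))) -> 0
  row 8 [01000]: (NOT 1 AND ((0 AND 1) OR (0 XOR NOT 0))) -> 0
  row 9 [01001]: (NOT 1 AND ((1 AND 1) OR (0 XOR NOT 0))) -> 0
  row 10 [01010]: (NOT 1 AND ((0 AND 1) OR (0 XOR NOT 0))) -> 0
  row 11 [01011]: (NOT 1 AND ((1 AND 1) OR (0 XOR NOT 0))) -> 0
  row 12 [01100]: (NOT 1 AND ((0 AND 1) OR (0 XOR NOT 1))) -> 0
  row 13 [01101]: (NOT 1 AND ((1 AND 1) OR (0 XOR NOT 1))) -> 0
  row 14 [01110]: (NOT 1 AND ((0 AND 1) OR (0 XOR NOT 1))) -> 0
  row 15 [01111]: (NOT 1 AND ((1 AND 1) OR (0 XOR NOT 1))) -> 0
  row 16 [10000]: (NOT 0 AND ((0 AND 0) OR (1 XOR NOT 0))) -> 0
  row 17 [10001]: (NOT 0 AND ((1 AND 0) OR (1 XOR NOT 0))) -> 0
  row 18 [10010]: (NOT 0 AND ((0 AND 0) OR (1 XOR NOT 0))) -> 0
  row 19 [10011]: (NOT 0 AND ((1 AND 0) OR (1 XOR NOT 0))) -> 0
  row 20 [10100]: (NOT 0 AND ((0 AND 0) OR (1 XOR NOT 1))) -> 1
  row 21 [10101]: (NOT 0 AND ((1 AND 0) OR (1 XOR NOT 1))) -> 1
  row 22 [10110]: (NOT 0 AND ((0 AND 0) OR (1 XOR NOT 1))) -> 1
  row 23 [10111]: (NOT 0 AND ((1 AND 0) OR (1 XOR NOT 1))) -> 1
  row 24 [11000]: (NOT 1 AND ((0 AND 1) OR (1 XOR NOT 0))) -> 0
  row 25 [11001]: (NOT 1 AND ((1 AND 1) OR (1 XOR NOT 0))) -> 0
  row 26 [11010]: (NOT 1 AND ((0 AND 1) OR (1 XOR NOT 0))) -> 0
  row 27 [11011]: (NOT 1 AND ((1 AND 1) OR (1 XOR NOT 0))) -> 0
  row 28 [11100]: (NOT 1 AND ((0 AND 1) OR (1 XOR NOT 1))) -> 0
  row 29 [11101]: (NOT 1 AND ((1 AND 1) OR (1 XOR NOT 1))) -> 0
  row 30 [11110]: (NOT 1 AND ((0 AND 1) OR (1 XOR NOT 1))) -> 0
  row 31 [11111]: (NOT 1 AND ((1 AND 1) OR (1 XOR NOT 1))) -> 0
Full result column, 8 rows per line (x1,x2 fixed per line; x3,x4,x5 runs 000..111 left to right):
  rows 0-7 [x1,x2=00]: 11110000  (ones: 4)
  rows 8-15 [x1,x2=01]: 00000000  (ones: 0)
  rows 16-23 [x1,x2=10]: 00001111  (ones: 4)
  rows 24-31 [x1,x2=11]: 00000000  (ones: 0)
Count of 1-rows = 4+0+4+0 = 8

8


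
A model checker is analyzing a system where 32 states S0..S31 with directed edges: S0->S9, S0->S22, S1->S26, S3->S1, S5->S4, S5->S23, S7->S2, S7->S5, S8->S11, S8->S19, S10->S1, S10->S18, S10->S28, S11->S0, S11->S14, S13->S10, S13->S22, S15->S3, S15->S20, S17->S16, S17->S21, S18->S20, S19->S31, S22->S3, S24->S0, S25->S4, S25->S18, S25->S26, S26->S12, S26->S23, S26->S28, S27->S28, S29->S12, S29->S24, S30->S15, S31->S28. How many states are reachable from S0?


BFS from S0:
  layer 0: {S0}
  layer 1: {S9, S22}
  layer 2: {S3}
  layer 3: {S1}
  layer 4: {S26}
  layer 5: {S12, S23, S28}
Reachable set: {S0, S1, S3, S9, S12, S22, S23, S26, S28}
Count = 9

9


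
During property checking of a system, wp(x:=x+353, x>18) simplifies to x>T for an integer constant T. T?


Formula: wp(x:=E, P) = P[E/x] (substitute E for x in postcondition)
Step 1: Postcondition: x>18
Step 2: Substitute x+353 for x: x+353>18
Step 3: Solve for x: x > 18-353 = -335

-335


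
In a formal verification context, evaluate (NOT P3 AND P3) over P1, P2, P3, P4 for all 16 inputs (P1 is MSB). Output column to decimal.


Formula: (NOT P3 AND P3) over P1, P2, P3, P4 (16 rows)
Evaluate each row (bits = P1,P2,P3,P4, MSB first):
  row 0 [0000]: (NOT 0 AND 0) -> 0
  row 1 [0001]: (NOT 0 AND 0) -> 0
  row 2 [0010]: (NOT 1 AND 1) -> 0
  row 3 [0011]: (NOT 1 AND 1) -> 0
  row 4 [0100]: (NOT 0 AND 0) -> 0
  row 5 [0101]: (NOT 0 AND 0) -> 0
  row 6 [0110]: (NOT 1 AND 1) -> 0
  row 7 [0111]: (NOT 1 AND 1) -> 0
  row 8 [1000]: (NOT 0 AND 0) -> 0
  row 9 [1001]: (NOT 0 AND 0) -> 0
  row 10 [1010]: (NOT 1 AND 1) -> 0
  row 11 [1011]: (NOT 1 AND 1) -> 0
  row 12 [1100]: (NOT 0 AND 0) -> 0
  row 13 [1101]: (NOT 0 AND 0) -> 0
  row 14 [1110]: (NOT 1 AND 1) -> 0
  row 15 [1111]: (NOT 1 AND 1) -> 0
Full result column, 4 rows per line (P1,P2 fixed per line; P3,P4 runs 00..11 left to right):
  rows 0-3 [P1,P2=00]: 0000  = hex 0
  rows 4-7 [P1,P2=01]: 0000  = hex 0
  rows 8-11 [P1,P2=10]: 0000  = hex 0
  rows 12-15 [P1,P2=11]: 0000  = hex 0
Output column (row 0 .. row 15) = 0000000000000000
Output column grouped in 4s = 0000 0000 0000 0000 = 0x0000
Convert to decimal digit by digit (value = value*16 + digit):
  0 -> 0
  0*16 + 0 = 0
  0*16 + 0 = 0
  0*16 + 0 = 0
Decimal = 0

0


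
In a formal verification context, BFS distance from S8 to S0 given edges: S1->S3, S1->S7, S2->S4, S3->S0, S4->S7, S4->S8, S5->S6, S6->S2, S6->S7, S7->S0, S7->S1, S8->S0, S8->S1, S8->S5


BFS layer-by-layer from S8:
  dist 0: {S8}
  dist 1: {S0, S1, S5}
  -> S0 reached at distance 1
Shortest path length = 1

1


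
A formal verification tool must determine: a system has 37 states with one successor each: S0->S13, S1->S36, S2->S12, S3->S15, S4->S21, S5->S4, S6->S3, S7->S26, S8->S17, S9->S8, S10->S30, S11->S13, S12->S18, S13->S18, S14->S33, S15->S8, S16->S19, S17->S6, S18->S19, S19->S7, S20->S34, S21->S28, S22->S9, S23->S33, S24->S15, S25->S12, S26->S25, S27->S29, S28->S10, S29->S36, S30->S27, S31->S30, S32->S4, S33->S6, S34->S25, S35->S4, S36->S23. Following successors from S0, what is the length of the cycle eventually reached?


Trace from S0 until a state repeats:
  S0 -> S13 -> S18 -> S19 -> S7 -> S26 -> S25 -> S12 -> S18
S18 first seen at step 2, revisited at step 8.
Cycle length = 8 - 2 = 6

6


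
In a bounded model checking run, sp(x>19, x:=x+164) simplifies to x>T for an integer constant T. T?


Formula: sp(P, x:=E) = exists old_x. (x = E[old_x/x]) AND P[old_x/x] (old_x is the value of x before the assignment; eliminate old_x by solving x = E[old_x/x] for old_x)
Step 1: Precondition P: x>19, i.e. old_x > 19
Step 2: Assignment gives x = old_x + 164, so old_x = x - 164
Step 3: Substitute into P: x - 164 > 19
Step 4: Simplify: x > 19+164 = 183

183


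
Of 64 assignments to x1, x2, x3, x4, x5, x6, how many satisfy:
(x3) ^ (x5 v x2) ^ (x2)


CNF with 3 clauses over 6 vars (64 assignments).
An assignment satisfies CNF iff every clause has >=1 true literal.
Check each row (bits = x1,x2,x3,x4,x5,x6; clause T/F shown):
  row 0 [000000]: clauses=FFF -> 0
  row 1 [000001]: clauses=FFF -> 0
  row 2 [000010]: clauses=FTF -> 0
  row 3 [000011]: clauses=FTF -> 0
  row 4 [000100]: clauses=FFF -> 0
  (every remaining row is evaluated the same way; all 64 results are listed next)
Full result column, 8 rows per line (x1,x2,x3 fixed per line; x4,x5,x6 runs 000..111 left to right):
  rows 0-7 [x1,x2,x3=000]: 00000000  (ones: 0)
  rows 8-15 [x1,x2,x3=001]: 00000000  (ones: 0)
  rows 16-23 [x1,x2,x3=010]: 00000000  (ones: 0)
  rows 24-31 [x1,x2,x3=011]: 11111111  (ones: 8)
  rows 32-39 [x1,x2,x3=100]: 00000000  (ones: 0)
  rows 40-47 [x1,x2,x3=101]: 00000000  (ones: 0)
  rows 48-55 [x1,x2,x3=110]: 00000000  (ones: 0)
  rows 56-63 [x1,x2,x3=111]: 11111111  (ones: 8)
Satisfying assignments = 0+0+0+8+0+0+0+8 = 16

16


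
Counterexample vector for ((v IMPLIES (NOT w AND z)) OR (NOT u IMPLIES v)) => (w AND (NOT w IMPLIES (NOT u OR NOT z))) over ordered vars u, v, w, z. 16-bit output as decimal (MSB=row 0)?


F1 = ((v IMPLIES (NOT w AND z)) OR (NOT u IMPLIES v))
F2 = (w AND (NOT w IMPLIES (NOT u OR NOT z)))
Counterexample to F1=>F2 is where F1=1 and F2=0.
Evaluate each row (bits = u,v,w,z, MSB first):
  row 0 [0000]: F1=1 F2=0 -> F1&~F2 -> 1
  row 1 [0001]: F1=1 F2=0 -> F1&~F2 -> 1
  row 2 [0010]: F1=1 F2=1 -> F1&~F2 -> 0
  row 3 [0011]: F1=1 F2=1 -> F1&~F2 -> 0
  row 4 [0100]: F1=1 F2=0 -> F1&~F2 -> 1
  row 5 [0101]: F1=1 F2=0 -> F1&~F2 -> 1
  row 6 [0110]: F1=1 F2=1 -> F1&~F2 -> 0
  row 7 [0111]: F1=1 F2=1 -> F1&~F2 -> 0
  row 8 [1000]: F1=1 F2=0 -> F1&~F2 -> 1
  row 9 [1001]: F1=1 F2=0 -> F1&~F2 -> 1
  row 10 [1010]: F1=1 F2=1 -> F1&~F2 -> 0
  row 11 [1011]: F1=1 F2=1 -> F1&~F2 -> 0
  row 12 [1100]: F1=1 F2=0 -> F1&~F2 -> 1
  row 13 [1101]: F1=1 F2=0 -> F1&~F2 -> 1
  row 14 [1110]: F1=1 F2=1 -> F1&~F2 -> 0
  row 15 [1111]: F1=1 F2=1 -> F1&~F2 -> 0
Full result column, 4 rows per line (u,v fixed per line; w,z runs 00..11 left to right):
  rows 0-3 [u,v=00]: 1100  = hex C
  rows 4-7 [u,v=01]: 1100  = hex C
  rows 8-11 [u,v=10]: 1100  = hex C
  rows 12-15 [u,v=11]: 1100  = hex C
Counterexample vector (row 0 .. row 15) = 1100110011001100
Output column grouped in 4s = 1100 1100 1100 1100 = 0xCCCC
Convert to decimal digit by digit (value = value*16 + digit):
  C -> 12
  12*16 + 12 (C) = 204
  204*16 + 12 (C) = 3276
  3276*16 + 12 (C) = 52428
Decimal = 52428

52428


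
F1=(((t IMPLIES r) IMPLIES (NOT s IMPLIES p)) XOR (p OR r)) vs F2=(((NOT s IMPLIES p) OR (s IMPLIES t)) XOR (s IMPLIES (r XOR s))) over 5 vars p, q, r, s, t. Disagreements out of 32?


F1 = (((t IMPLIES r) IMPLIES (NOT s IMPLIES p)) XOR (p OR r))
F2 = (((NOT s IMPLIES p) OR (s IMPLIES t)) XOR (s IMPLIES (r XOR s)))
Evaluate both on each of 32 rows (bits = p,q,r,s,t):
  row 0 [00000]: F1=0 F2=0 -> 0
  row 1 [00001]: F1=1 F2=0 (differ) -> 1
  row 2 [00010]: F1=1 F2=0 (differ) -> 1
  row 3 [00011]: F1=1 F2=0 (differ) -> 1
  row 4 [00100]: F1=1 F2=0 (differ) -> 1
  row 5 [00101]: F1=1 F2=0 (differ) -> 1
  row 6 [00110]: F1=0 F2=1 (differ) -> 1
  row 7 [00111]: F1=0 F2=1 (differ) -> 1
  row 8 [01000]: F1=0 F2=0 -> 0
  row 9 [01001]: F1=1 F2=0 (differ) -> 1
  row 10 [01010]: F1=1 F2=0 (differ) -> 1
  row 11 [01011]: F1=1 F2=0 (differ) -> 1
  row 12 [01100]: F1=1 F2=0 (differ) -> 1
  row 13 [01101]: F1=1 F2=0 (differ) -> 1
  row 14 [01110]: F1=0 F2=1 (differ) -> 1
  row 15 [01111]: F1=0 F2=1 (differ) -> 1
  row 16 [10000]: F1=0 F2=0 -> 0
  row 17 [10001]: F1=0 F2=0 -> 0
  row 18 [10010]: F1=0 F2=0 -> 0
  row 19 [10011]: F1=0 F2=0 -> 0
  row 20 [10100]: F1=0 F2=0 -> 0
  row 21 [10101]: F1=0 F2=0 -> 0
  row 22 [10110]: F1=0 F2=1 (differ) -> 1
  row 23 [10111]: F1=0 F2=1 (differ) -> 1
  row 24 [11000]: F1=0 F2=0 -> 0
  row 25 [11001]: F1=0 F2=0 -> 0
  row 26 [11010]: F1=0 F2=0 -> 0
  row 27 [11011]: F1=0 F2=0 -> 0
  row 28 [11100]: F1=0 F2=0 -> 0
  row 29 [11101]: F1=0 F2=0 -> 0
  row 30 [11110]: F1=0 F2=1 (differ) -> 1
  row 31 [11111]: F1=0 F2=1 (differ) -> 1
Full result column, 8 rows per line (p,q fixed per line; r,s,t runs 000..111 left to right):
  rows 0-7 [p,q=00]: 01111111  (ones: 7)
  rows 8-15 [p,q=01]: 01111111  (ones: 7)
  rows 16-23 [p,q=10]: 00000011  (ones: 2)
  rows 24-31 [p,q=11]: 00000011  (ones: 2)
Disagreements = 7+7+2+2 = 18

18


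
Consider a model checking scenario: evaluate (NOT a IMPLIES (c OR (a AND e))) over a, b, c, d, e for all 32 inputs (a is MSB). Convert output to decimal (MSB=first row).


Formula: (NOT a IMPLIES (c OR (a AND e))) over a, b, c, d, e (32 rows)
Evaluate each row (bits = a,b,c,d,e, MSB first):
  row 0 [00000]: (NOT 0 IMPLIES (0 OR (0 AND 0))) -> 0
  row 1 [00001]: (NOT 0 IMPLIES (0 OR (0 AND 1))) -> 0
  row 2 [00010]: (NOT 0 IMPLIES (0 OR (0 AND 0))) -> 0
  row 3 [00011]: (NOT 0 IMPLIES (0 OR (0 AND 1))) -> 0
  row 4 [00100]: (NOT 0 IMPLIES (1 OR (0 AND 0))) -> 1
  row 5 [00101]: (NOT 0 IMPLIES (1 OR (0 AND 1))) -> 1
  row 6 [00110]: (NOT 0 IMPLIES (1 OR (0 AND 0))) -> 1
  row 7 [00111]: (NOT 0 IMPLIES (1 OR (0 AND 1))) -> 1
  row 8 [01000]: (NOT 0 IMPLIES (0 OR (0 AND 0))) -> 0
  row 9 [01001]: (NOT 0 IMPLIES (0 OR (0 AND 1))) -> 0
  row 10 [01010]: (NOT 0 IMPLIES (0 OR (0 AND 0))) -> 0
  row 11 [01011]: (NOT 0 IMPLIES (0 OR (0 AND 1))) -> 0
  row 12 [01100]: (NOT 0 IMPLIES (1 OR (0 AND 0))) -> 1
  row 13 [01101]: (NOT 0 IMPLIES (1 OR (0 AND 1))) -> 1
  row 14 [01110]: (NOT 0 IMPLIES (1 OR (0 AND 0))) -> 1
  row 15 [01111]: (NOT 0 IMPLIES (1 OR (0 AND 1))) -> 1
  row 16 [10000]: (NOT 1 IMPLIES (0 OR (1 AND 0))) -> 1
  row 17 [10001]: (NOT 1 IMPLIES (0 OR (1 AND 1))) -> 1
  row 18 [10010]: (NOT 1 IMPLIES (0 OR (1 AND 0))) -> 1
  row 19 [10011]: (NOT 1 IMPLIES (0 OR (1 AND 1))) -> 1
  row 20 [10100]: (NOT 1 IMPLIES (1 OR (1 AND 0))) -> 1
  row 21 [10101]: (NOT 1 IMPLIES (1 OR (1 AND 1))) -> 1
  row 22 [10110]: (NOT 1 IMPLIES (1 OR (1 AND 0))) -> 1
  row 23 [10111]: (NOT 1 IMPLIES (1 OR (1 AND 1))) -> 1
  row 24 [11000]: (NOT 1 IMPLIES (0 OR (1 AND 0))) -> 1
  row 25 [11001]: (NOT 1 IMPLIES (0 OR (1 AND 1))) -> 1
  row 26 [11010]: (NOT 1 IMPLIES (0 OR (1 AND 0))) -> 1
  row 27 [11011]: (NOT 1 IMPLIES (0 OR (1 AND 1))) -> 1
  row 28 [11100]: (NOT 1 IMPLIES (1 OR (1 AND 0))) -> 1
  row 29 [11101]: (NOT 1 IMPLIES (1 OR (1 AND 1))) -> 1
  row 30 [11110]: (NOT 1 IMPLIES (1 OR (1 AND 0))) -> 1
  row 31 [11111]: (NOT 1 IMPLIES (1 OR (1 AND 1))) -> 1
Full result column, 4 rows per line (a,b,c fixed per line; d,e runs 00..11 left to right):
  rows 0-3 [a,b,c=000]: 0000  = hex 0
  rows 4-7 [a,b,c=001]: 1111  = hex F
  rows 8-11 [a,b,c=010]: 0000  = hex 0
  rows 12-15 [a,b,c=011]: 1111  = hex F
  rows 16-19 [a,b,c=100]: 1111  = hex F
  rows 20-23 [a,b,c=101]: 1111  = hex F
  rows 24-27 [a,b,c=110]: 1111  = hex F
  rows 28-31 [a,b,c=111]: 1111  = hex F
Output column (row 0 .. row 31) = 00001111000011111111111111111111
Output column grouped in 4s = 0000 1111 0000 1111 1111 1111 1111 1111 = 0x0F0FFFFF
Convert to decimal digit by digit (value = value*16 + digit):
  0 -> 0
  0*16 + 15 (F) = 15
  15*16 + 0 = 240
  240*16 + 15 (F) = 3855
  3855*16 + 15 (F) = 61695
  61695*16 + 15 (F) = 987135
  987135*16 + 15 (F) = 15794175
  15794175*16 + 15 (F) = 252706815
Decimal = 252706815

252706815


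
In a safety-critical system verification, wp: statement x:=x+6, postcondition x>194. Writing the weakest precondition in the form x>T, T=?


Formula: wp(x:=E, P) = P[E/x] (substitute E for x in postcondition)
Step 1: Postcondition: x>194
Step 2: Substitute x+6 for x: x+6>194
Step 3: Solve for x: x > 194-6 = 188

188


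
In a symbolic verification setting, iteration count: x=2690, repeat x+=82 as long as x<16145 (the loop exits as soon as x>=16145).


Step 1: x goes from 2690 toward 16145 by 82; the body runs while x<16145, so iterations = ceil((bound-start)/step)
Step 2: Distance=13455
Step 3: ceil(13455/82)=165

165


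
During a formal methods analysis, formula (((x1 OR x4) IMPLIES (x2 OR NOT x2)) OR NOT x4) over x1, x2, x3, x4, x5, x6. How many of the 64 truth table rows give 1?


Formula: (((x1 OR x4) IMPLIES (x2 OR NOT x2)) OR NOT x4) over 6 vars (64 rows)
Evaluate each row (x1, x2, x3, x4, x5, x6 as bits, MSB first):
  row 0 [000000]: (((0 OR 0) IMPLIES (0 OR NOT 0)) OR NOT 0) -> 1
  row 1 [000001]: (((0 OR 0) IMPLIES (0 OR NOT 0)) OR NOT 0) -> 1
  row 2 [000010]: (((0 OR 0) IMPLIES (0 OR NOT 0)) OR NOT 0) -> 1
  row 3 [000011]: (((0 OR 0) IMPLIES (0 OR NOT 0)) OR NOT 0) -> 1
  row 4 [000100]: (((0 OR 1) IMPLIES (0 OR NOT 0)) OR NOT 1) -> 1
  (every remaining row is evaluated the same way; all 64 results are listed next)
Full result column, 8 rows per line (x1,x2,x3 fixed per line; x4,x5,x6 runs 000..111 left to right):
  rows 0-7 [x1,x2,x3=000]: 11111111  (ones: 8)
  rows 8-15 [x1,x2,x3=001]: 11111111  (ones: 8)
  rows 16-23 [x1,x2,x3=010]: 11111111  (ones: 8)
  rows 24-31 [x1,x2,x3=011]: 11111111  (ones: 8)
  rows 32-39 [x1,x2,x3=100]: 11111111  (ones: 8)
  rows 40-47 [x1,x2,x3=101]: 11111111  (ones: 8)
  rows 48-55 [x1,x2,x3=110]: 11111111  (ones: 8)
  rows 56-63 [x1,x2,x3=111]: 11111111  (ones: 8)
Count of 1-rows = 8+8+8+8+8+8+8+8 = 64

64


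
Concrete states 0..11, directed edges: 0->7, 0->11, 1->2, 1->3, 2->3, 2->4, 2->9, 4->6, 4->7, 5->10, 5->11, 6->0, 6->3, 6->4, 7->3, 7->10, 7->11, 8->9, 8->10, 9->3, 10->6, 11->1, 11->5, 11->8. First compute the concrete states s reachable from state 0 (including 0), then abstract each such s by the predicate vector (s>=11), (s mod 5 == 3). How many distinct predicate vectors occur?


BFS from 0:
Concrete reachable: {0, 1, 2, 3, 4, 5, 6, 7, 8, 9, 10, 11}
Abstract via predicates (s>=11), (s mod 5 == 3):
  (0,0) <- {0, 1, 2, 4, 5, 6, 7, 9, 10}
  (0,1) <- {3, 8}
  (1,0) <- {11}
Distinct abstract states = 3

3


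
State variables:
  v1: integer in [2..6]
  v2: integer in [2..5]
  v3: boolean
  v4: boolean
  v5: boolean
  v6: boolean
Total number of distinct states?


State space = product of domain sizes of all variables.
Domain sizes:
  v1 (integer in [2..6]): 5
  v2 (integer in [2..5]): 4
  v3 (boolean): 2
  v4 (boolean): 2
  v5 (boolean): 2
  v6 (boolean): 2
Product = 5 * 4 * 2 * 2 * 2 * 2 = 320

320


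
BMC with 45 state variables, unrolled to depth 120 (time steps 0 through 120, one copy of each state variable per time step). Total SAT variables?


BMC unrolls to depth k, creating one copy of each state var for steps 0..k.
Step count = 120 + 1 = 121 (steps 0 through 120)
Vars per step = 45
Total = 45 * 121 = 5445

5445


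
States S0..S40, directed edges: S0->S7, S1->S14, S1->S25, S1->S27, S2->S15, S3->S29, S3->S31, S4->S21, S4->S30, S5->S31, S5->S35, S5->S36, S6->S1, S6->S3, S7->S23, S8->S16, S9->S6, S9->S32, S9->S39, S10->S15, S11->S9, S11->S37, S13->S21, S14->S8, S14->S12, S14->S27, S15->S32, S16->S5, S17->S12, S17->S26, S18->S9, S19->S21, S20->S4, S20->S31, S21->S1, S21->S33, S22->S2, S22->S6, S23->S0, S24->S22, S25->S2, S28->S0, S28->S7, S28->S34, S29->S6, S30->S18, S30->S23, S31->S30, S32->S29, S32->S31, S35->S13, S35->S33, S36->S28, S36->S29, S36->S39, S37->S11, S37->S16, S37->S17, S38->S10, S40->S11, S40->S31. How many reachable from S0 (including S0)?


BFS from S0:
  layer 0: {S0}
  layer 1: {S7}
  layer 2: {S23}
Reachable set: {S0, S7, S23}
Count = 3

3


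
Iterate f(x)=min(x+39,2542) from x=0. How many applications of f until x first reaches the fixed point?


Step 1: x=0, cap=2542, increment=39
Step 2: x grows by 39 each step until capped at 2542; fixed point is x=2542
Step 3: iterations = ceil(2542/39) = 66

66


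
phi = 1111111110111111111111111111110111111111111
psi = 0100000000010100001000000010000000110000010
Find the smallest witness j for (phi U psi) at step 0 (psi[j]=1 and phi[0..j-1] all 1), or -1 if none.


(phi U psi) at 0: need smallest j with psi[j]=1 and phi[i]=1 for all i in [0,j).
Scan from step 0:
  step 0: phi=1, psi=0 -> continue
  step 1: psi=1 and phi held for [0,1) -> witness found
Witness step = 1

1


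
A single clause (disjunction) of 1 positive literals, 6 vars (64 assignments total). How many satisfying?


Step 1: Total=2^6=64
Step 2: Unsat when all 1 false: 2^5=32
Step 3: Sat=64-32=32

32


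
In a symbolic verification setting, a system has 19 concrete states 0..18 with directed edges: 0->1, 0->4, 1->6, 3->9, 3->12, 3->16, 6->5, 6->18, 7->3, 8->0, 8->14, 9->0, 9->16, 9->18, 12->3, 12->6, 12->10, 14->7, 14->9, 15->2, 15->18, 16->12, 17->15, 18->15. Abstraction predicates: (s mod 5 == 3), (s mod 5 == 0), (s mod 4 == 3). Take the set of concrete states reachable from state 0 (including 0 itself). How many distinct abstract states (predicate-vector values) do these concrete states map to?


BFS from 0:
Concrete reachable: {0, 1, 2, 4, 5, 6, 15, 18}
Abstract via predicates (s mod 5 == 3), (s mod 5 == 0), (s mod 4 == 3):
  (0,0,0) <- {1, 2, 4, 6}
  (0,1,0) <- {0, 5}
  (0,1,1) <- {15}
  (1,0,0) <- {18}
Distinct abstract states = 4

4


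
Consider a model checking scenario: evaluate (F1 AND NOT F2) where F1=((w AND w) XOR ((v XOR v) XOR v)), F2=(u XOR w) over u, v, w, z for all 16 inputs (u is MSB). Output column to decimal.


F1 = ((w AND w) XOR ((v XOR v) XOR v))
F2 = (u XOR w)
Counterexample to F1=>F2 is where F1=1 and F2=0.
Evaluate each row (bits = u,v,w,z, MSB first):
  row 0 [0000]: F1=0 F2=0 -> F1&~F2 -> 0
  row 1 [0001]: F1=0 F2=0 -> F1&~F2 -> 0
  row 2 [0010]: F1=1 F2=1 -> F1&~F2 -> 0
  row 3 [0011]: F1=1 F2=1 -> F1&~F2 -> 0
  row 4 [0100]: F1=1 F2=0 -> F1&~F2 -> 1
  row 5 [0101]: F1=1 F2=0 -> F1&~F2 -> 1
  row 6 [0110]: F1=0 F2=1 -> F1&~F2 -> 0
  row 7 [0111]: F1=0 F2=1 -> F1&~F2 -> 0
  row 8 [1000]: F1=0 F2=1 -> F1&~F2 -> 0
  row 9 [1001]: F1=0 F2=1 -> F1&~F2 -> 0
  row 10 [1010]: F1=1 F2=0 -> F1&~F2 -> 1
  row 11 [1011]: F1=1 F2=0 -> F1&~F2 -> 1
  row 12 [1100]: F1=1 F2=1 -> F1&~F2 -> 0
  row 13 [1101]: F1=1 F2=1 -> F1&~F2 -> 0
  row 14 [1110]: F1=0 F2=0 -> F1&~F2 -> 0
  row 15 [1111]: F1=0 F2=0 -> F1&~F2 -> 0
Full result column, 4 rows per line (u,v fixed per line; w,z runs 00..11 left to right):
  rows 0-3 [u,v=00]: 0000  = hex 0
  rows 4-7 [u,v=01]: 1100  = hex C
  rows 8-11 [u,v=10]: 0011  = hex 3
  rows 12-15 [u,v=11]: 0000  = hex 0
Counterexample vector (row 0 .. row 15) = 0000110000110000
Output column grouped in 4s = 0000 1100 0011 0000 = 0x0C30
Convert to decimal digit by digit (value = value*16 + digit):
  0 -> 0
  0*16 + 12 (C) = 12
  12*16 + 3 = 195
  195*16 + 0 = 3120
Decimal = 3120

3120


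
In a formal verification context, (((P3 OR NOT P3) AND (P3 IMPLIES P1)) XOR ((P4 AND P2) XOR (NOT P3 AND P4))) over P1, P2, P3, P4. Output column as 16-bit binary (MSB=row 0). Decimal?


Formula: (((P3 OR NOT P3) AND (P3 IMPLIES P1)) XOR ((P4 AND P2) XOR (NOT P3 AND P4))) over P1, P2, P3, P4 (16 rows)
Evaluate each row (bits = P1,P2,P3,P4, MSB first):
  row 0 [0000]: (((0 OR NOT 0) AND (0 IMPLIES 0)) XOR ((0 AND 0) XOR (NOT 0 AND 0))) -> 1
  row 1 [0001]: (((0 OR NOT 0) AND (0 IMPLIES 0)) XOR ((1 AND 0) XOR (NOT 0 AND 1))) -> 0
  row 2 [0010]: (((1 OR NOT 1) AND (1 IMPLIES 0)) XOR ((0 AND 0) XOR (NOT 1 AND 0))) -> 0
  row 3 [0011]: (((1 OR NOT 1) AND (1 IMPLIES 0)) XOR ((1 AND 0) XOR (NOT 1 AND 1))) -> 0
  row 4 [0100]: (((0 OR NOT 0) AND (0 IMPLIES 0)) XOR ((0 AND 1) XOR (NOT 0 AND 0))) -> 1
  row 5 [0101]: (((0 OR NOT 0) AND (0 IMPLIES 0)) XOR ((1 AND 1) XOR (NOT 0 AND 1))) -> 1
  row 6 [0110]: (((1 OR NOT 1) AND (1 IMPLIES 0)) XOR ((0 AND 1) XOR (NOT 1 AND 0))) -> 0
  row 7 [0111]: (((1 OR NOT 1) AND (1 IMPLIES 0)) XOR ((1 AND 1) XOR (NOT 1 AND 1))) -> 1
  row 8 [1000]: (((0 OR NOT 0) AND (0 IMPLIES 1)) XOR ((0 AND 0) XOR (NOT 0 AND 0))) -> 1
  row 9 [1001]: (((0 OR NOT 0) AND (0 IMPLIES 1)) XOR ((1 AND 0) XOR (NOT 0 AND 1))) -> 0
  row 10 [1010]: (((1 OR NOT 1) AND (1 IMPLIES 1)) XOR ((0 AND 0) XOR (NOT 1 AND 0))) -> 1
  row 11 [1011]: (((1 OR NOT 1) AND (1 IMPLIES 1)) XOR ((1 AND 0) XOR (NOT 1 AND 1))) -> 1
  row 12 [1100]: (((0 OR NOT 0) AND (0 IMPLIES 1)) XOR ((0 AND 1) XOR (NOT 0 AND 0))) -> 1
  row 13 [1101]: (((0 OR NOT 0) AND (0 IMPLIES 1)) XOR ((1 AND 1) XOR (NOT 0 AND 1))) -> 1
  row 14 [1110]: (((1 OR NOT 1) AND (1 IMPLIES 1)) XOR ((0 AND 1) XOR (NOT 1 AND 0))) -> 1
  row 15 [1111]: (((1 OR NOT 1) AND (1 IMPLIES 1)) XOR ((1 AND 1) XOR (NOT 1 AND 1))) -> 0
Full result column, 4 rows per line (P1,P2 fixed per line; P3,P4 runs 00..11 left to right):
  rows 0-3 [P1,P2=00]: 1000  = hex 8
  rows 4-7 [P1,P2=01]: 1101  = hex D
  rows 8-11 [P1,P2=10]: 1011  = hex B
  rows 12-15 [P1,P2=11]: 1110  = hex E
Output column (row 0 .. row 15) = 1000110110111110
Output column grouped in 4s = 1000 1101 1011 1110 = 0x8DBE
Convert to decimal digit by digit (value = value*16 + digit):
  8 -> 8
  8*16 + 13 (D) = 141
  141*16 + 11 (B) = 2267
  2267*16 + 14 (E) = 36286
Decimal = 36286

36286


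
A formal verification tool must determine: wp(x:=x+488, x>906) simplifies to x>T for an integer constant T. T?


Formula: wp(x:=E, P) = P[E/x] (substitute E for x in postcondition)
Step 1: Postcondition: x>906
Step 2: Substitute x+488 for x: x+488>906
Step 3: Solve for x: x > 906-488 = 418

418


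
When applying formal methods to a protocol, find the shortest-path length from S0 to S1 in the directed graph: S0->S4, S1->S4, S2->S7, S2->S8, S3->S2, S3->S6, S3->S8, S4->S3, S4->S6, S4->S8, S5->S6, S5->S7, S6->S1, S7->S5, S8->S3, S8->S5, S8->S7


BFS layer-by-layer from S0:
  dist 0: {S0}
  dist 1: {S4}
  dist 2: {S3, S6, S8}
  dist 3: {S1, S2, S5, S7}
  -> S1 reached at distance 3
Shortest path length = 3

3


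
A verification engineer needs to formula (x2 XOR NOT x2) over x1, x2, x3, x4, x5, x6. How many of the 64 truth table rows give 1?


Formula: (x2 XOR NOT x2) over 6 vars (64 rows)
Evaluate each row (x1, x2, x3, x4, x5, x6 as bits, MSB first):
  row 0 [000000]: (0 XOR NOT 0) -> 1
  row 1 [000001]: (0 XOR NOT 0) -> 1
  row 2 [000010]: (0 XOR NOT 0) -> 1
  row 3 [000011]: (0 XOR NOT 0) -> 1
  row 4 [000100]: (0 XOR NOT 0) -> 1
  (every remaining row is evaluated the same way; all 64 results are listed next)
Full result column, 8 rows per line (x1,x2,x3 fixed per line; x4,x5,x6 runs 000..111 left to right):
  rows 0-7 [x1,x2,x3=000]: 11111111  (ones: 8)
  rows 8-15 [x1,x2,x3=001]: 11111111  (ones: 8)
  rows 16-23 [x1,x2,x3=010]: 11111111  (ones: 8)
  rows 24-31 [x1,x2,x3=011]: 11111111  (ones: 8)
  rows 32-39 [x1,x2,x3=100]: 11111111  (ones: 8)
  rows 40-47 [x1,x2,x3=101]: 11111111  (ones: 8)
  rows 48-55 [x1,x2,x3=110]: 11111111  (ones: 8)
  rows 56-63 [x1,x2,x3=111]: 11111111  (ones: 8)
Count of 1-rows = 8+8+8+8+8+8+8+8 = 64

64


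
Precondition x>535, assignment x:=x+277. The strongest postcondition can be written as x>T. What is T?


Formula: sp(P, x:=E) = exists old_x. (x = E[old_x/x]) AND P[old_x/x] (old_x is the value of x before the assignment; eliminate old_x by solving x = E[old_x/x] for old_x)
Step 1: Precondition P: x>535, i.e. old_x > 535
Step 2: Assignment gives x = old_x + 277, so old_x = x - 277
Step 3: Substitute into P: x - 277 > 535
Step 4: Simplify: x > 535+277 = 812

812


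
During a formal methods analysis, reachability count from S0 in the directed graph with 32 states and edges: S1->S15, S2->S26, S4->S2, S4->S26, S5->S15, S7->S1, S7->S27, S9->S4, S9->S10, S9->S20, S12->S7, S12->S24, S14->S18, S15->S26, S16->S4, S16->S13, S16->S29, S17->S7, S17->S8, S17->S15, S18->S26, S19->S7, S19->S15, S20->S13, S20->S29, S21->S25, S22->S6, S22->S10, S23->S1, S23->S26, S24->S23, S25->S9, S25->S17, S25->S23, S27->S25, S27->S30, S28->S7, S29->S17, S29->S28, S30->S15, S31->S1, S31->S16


BFS from S0:
  layer 0: {S0}
Reachable set: {S0}
Count = 1

1


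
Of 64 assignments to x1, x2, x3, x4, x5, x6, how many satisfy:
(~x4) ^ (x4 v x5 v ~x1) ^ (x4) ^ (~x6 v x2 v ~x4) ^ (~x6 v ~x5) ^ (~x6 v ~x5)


CNF with 6 clauses over 6 vars (64 assignments).
An assignment satisfies CNF iff every clause has >=1 true literal.
Check each row (bits = x1,x2,x3,x4,x5,x6; clause T/F shown):
  row 0 [000000]: clauses=TTFTTT -> 0
  row 1 [000001]: clauses=TTFTTT -> 0
  row 2 [000010]: clauses=TTFTTT -> 0
  row 3 [000011]: clauses=TTFTFF -> 0
  row 4 [000100]: clauses=FTTTTT -> 0
  (every remaining row is evaluated the same way; all 64 results are listed next)
Full result column, 8 rows per line (x1,x2,x3 fixed per line; x4,x5,x6 runs 000..111 left to right):
  rows 0-7 [x1,x2,x3=000]: 00000000  (ones: 0)
  rows 8-15 [x1,x2,x3=001]: 00000000  (ones: 0)
  rows 16-23 [x1,x2,x3=010]: 00000000  (ones: 0)
  rows 24-31 [x1,x2,x3=011]: 00000000  (ones: 0)
  rows 32-39 [x1,x2,x3=100]: 00000000  (ones: 0)
  rows 40-47 [x1,x2,x3=101]: 00000000  (ones: 0)
  rows 48-55 [x1,x2,x3=110]: 00000000  (ones: 0)
  rows 56-63 [x1,x2,x3=111]: 00000000  (ones: 0)
Satisfying assignments = 0+0+0+0+0+0+0+0 = 0

0


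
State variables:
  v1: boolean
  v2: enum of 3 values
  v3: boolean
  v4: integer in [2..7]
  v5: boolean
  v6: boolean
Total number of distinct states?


State space = product of domain sizes of all variables.
Domain sizes:
  v1 (boolean): 2
  v2 (enum of 3 values): 3
  v3 (boolean): 2
  v4 (integer in [2..7]): 6
  v5 (boolean): 2
  v6 (boolean): 2
Product = 2 * 3 * 2 * 6 * 2 * 2 = 288

288


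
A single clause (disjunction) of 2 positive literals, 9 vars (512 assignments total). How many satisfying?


Step 1: Total=2^9=512
Step 2: Unsat when all 2 false: 2^7=128
Step 3: Sat=512-128=384

384


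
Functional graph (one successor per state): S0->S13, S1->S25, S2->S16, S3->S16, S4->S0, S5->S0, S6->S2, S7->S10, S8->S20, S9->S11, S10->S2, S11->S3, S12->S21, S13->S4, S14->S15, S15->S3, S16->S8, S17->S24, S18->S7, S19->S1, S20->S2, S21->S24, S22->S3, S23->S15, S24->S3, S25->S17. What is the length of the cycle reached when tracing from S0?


Trace from S0 until a state repeats:
  S0 -> S13 -> S4 -> S0
S0 first seen at step 0, revisited at step 3.
Cycle length = 3 - 0 = 3

3


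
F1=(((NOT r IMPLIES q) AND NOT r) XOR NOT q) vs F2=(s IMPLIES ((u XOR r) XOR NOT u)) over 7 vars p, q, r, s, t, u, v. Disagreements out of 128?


F1 = (((NOT r IMPLIES q) AND NOT r) XOR NOT q)
F2 = (s IMPLIES ((u XOR r) XOR NOT u))
Evaluate both on each of 128 rows (bits = p,q,r,s,t,u,v):
  row 0 [0000000]: F1=1 F2=1 -> 0
  row 1 [0000001]: F1=1 F2=1 -> 0
  row 2 [0000010]: F1=1 F2=1 -> 0
  row 3 [0000011]: F1=1 F2=1 -> 0
  row 4 [0000100]: F1=1 F2=1 -> 0
  (every remaining row is evaluated the same way; all 128 results are listed next)
Full result column, 8 rows per line (p,q,r,s fixed per line; t,u,v runs 000..111 left to right):
  rows 0-7 [p,q,r,s=0000]: 00000000  (ones: 0)
  rows 8-15 [p,q,r,s=0001]: 00000000  (ones: 0)
  rows 16-23 [p,q,r,s=0010]: 00000000  (ones: 0)
  rows 24-31 [p,q,r,s=0011]: 11111111  (ones: 8)
  rows 32-39 [p,q,r,s=0100]: 00000000  (ones: 0)
  rows 40-47 [p,q,r,s=0101]: 00000000  (ones: 0)
  rows 48-55 [p,q,r,s=0110]: 11111111  (ones: 8)
  rows 56-63 [p,q,r,s=0111]: 00000000  (ones: 0)
  rows 64-71 [p,q,r,s=1000]: 00000000  (ones: 0)
  rows 72-79 [p,q,r,s=1001]: 00000000  (ones: 0)
  rows 80-87 [p,q,r,s=1010]: 00000000  (ones: 0)
  rows 88-95 [p,q,r,s=1011]: 11111111  (ones: 8)
  rows 96-103 [p,q,r,s=1100]: 00000000  (ones: 0)
  rows 104-111 [p,q,r,s=1101]: 00000000  (ones: 0)
  rows 112-119 [p,q,r,s=1110]: 11111111  (ones: 8)
  rows 120-127 [p,q,r,s=1111]: 00000000  (ones: 0)
Disagreements = 0+0+0+8+0+0+8+0+0+0+0+8+0+0+8+0 = 32

32


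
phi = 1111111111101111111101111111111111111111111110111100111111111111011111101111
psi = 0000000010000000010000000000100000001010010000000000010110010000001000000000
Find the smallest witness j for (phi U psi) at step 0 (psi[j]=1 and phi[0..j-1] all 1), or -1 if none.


(phi U psi) at 0: need smallest j with psi[j]=1 and phi[i]=1 for all i in [0,j).
Scan from step 0:
  step 0: phi=1, psi=0 -> continue
  step 1: phi=1, psi=0 -> continue
  step 2: phi=1, psi=0 -> continue
  step 3: phi=1, psi=0 -> continue
  step 8: psi=1 and phi held for [0,8) -> witness found
Witness step = 8

8


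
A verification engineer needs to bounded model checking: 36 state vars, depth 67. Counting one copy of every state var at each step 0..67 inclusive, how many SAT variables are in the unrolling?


BMC unrolls to depth k, creating one copy of each state var for steps 0..k.
Step count = 67 + 1 = 68 (steps 0 through 67)
Vars per step = 36
Total = 36 * 68 = 2448

2448


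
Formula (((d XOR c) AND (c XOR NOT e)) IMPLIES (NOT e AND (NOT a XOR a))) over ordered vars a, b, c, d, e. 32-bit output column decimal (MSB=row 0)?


Formula: (((d XOR c) AND (c XOR NOT e)) IMPLIES (NOT e AND (NOT a XOR a))) over a, b, c, d, e (32 rows)
Evaluate each row (bits = a,b,c,d,e, MSB first):
  row 0 [00000]: (((0 XOR 0) AND (0 XOR NOT 0)) IMPLIES (NOT 0 AND (NOT 0 XOR 0))) -> 1
  row 1 [00001]: (((0 XOR 0) AND (0 XOR NOT 1)) IMPLIES (NOT 1 AND (NOT 0 XOR 0))) -> 1
  row 2 [00010]: (((1 XOR 0) AND (0 XOR NOT 0)) IMPLIES (NOT 0 AND (NOT 0 XOR 0))) -> 1
  row 3 [00011]: (((1 XOR 0) AND (0 XOR NOT 1)) IMPLIES (NOT 1 AND (NOT 0 XOR 0))) -> 1
  row 4 [00100]: (((0 XOR 1) AND (1 XOR NOT 0)) IMPLIES (NOT 0 AND (NOT 0 XOR 0))) -> 1
  row 5 [00101]: (((0 XOR 1) AND (1 XOR NOT 1)) IMPLIES (NOT 1 AND (NOT 0 XOR 0))) -> 0
  row 6 [00110]: (((1 XOR 1) AND (1 XOR NOT 0)) IMPLIES (NOT 0 AND (NOT 0 XOR 0))) -> 1
  row 7 [00111]: (((1 XOR 1) AND (1 XOR NOT 1)) IMPLIES (NOT 1 AND (NOT 0 XOR 0))) -> 1
  row 8 [01000]: (((0 XOR 0) AND (0 XOR NOT 0)) IMPLIES (NOT 0 AND (NOT 0 XOR 0))) -> 1
  row 9 [01001]: (((0 XOR 0) AND (0 XOR NOT 1)) IMPLIES (NOT 1 AND (NOT 0 XOR 0))) -> 1
  row 10 [01010]: (((1 XOR 0) AND (0 XOR NOT 0)) IMPLIES (NOT 0 AND (NOT 0 XOR 0))) -> 1
  row 11 [01011]: (((1 XOR 0) AND (0 XOR NOT 1)) IMPLIES (NOT 1 AND (NOT 0 XOR 0))) -> 1
  row 12 [01100]: (((0 XOR 1) AND (1 XOR NOT 0)) IMPLIES (NOT 0 AND (NOT 0 XOR 0))) -> 1
  row 13 [01101]: (((0 XOR 1) AND (1 XOR NOT 1)) IMPLIES (NOT 1 AND (NOT 0 XOR 0))) -> 0
  row 14 [01110]: (((1 XOR 1) AND (1 XOR NOT 0)) IMPLIES (NOT 0 AND (NOT 0 XOR 0))) -> 1
  row 15 [01111]: (((1 XOR 1) AND (1 XOR NOT 1)) IMPLIES (NOT 1 AND (NOT 0 XOR 0))) -> 1
  row 16 [10000]: (((0 XOR 0) AND (0 XOR NOT 0)) IMPLIES (NOT 0 AND (NOT 1 XOR 1))) -> 1
  row 17 [10001]: (((0 XOR 0) AND (0 XOR NOT 1)) IMPLIES (NOT 1 AND (NOT 1 XOR 1))) -> 1
  row 18 [10010]: (((1 XOR 0) AND (0 XOR NOT 0)) IMPLIES (NOT 0 AND (NOT 1 XOR 1))) -> 1
  row 19 [10011]: (((1 XOR 0) AND (0 XOR NOT 1)) IMPLIES (NOT 1 AND (NOT 1 XOR 1))) -> 1
  row 20 [10100]: (((0 XOR 1) AND (1 XOR NOT 0)) IMPLIES (NOT 0 AND (NOT 1 XOR 1))) -> 1
  row 21 [10101]: (((0 XOR 1) AND (1 XOR NOT 1)) IMPLIES (NOT 1 AND (NOT 1 XOR 1))) -> 0
  row 22 [10110]: (((1 XOR 1) AND (1 XOR NOT 0)) IMPLIES (NOT 0 AND (NOT 1 XOR 1))) -> 1
  row 23 [10111]: (((1 XOR 1) AND (1 XOR NOT 1)) IMPLIES (NOT 1 AND (NOT 1 XOR 1))) -> 1
  row 24 [11000]: (((0 XOR 0) AND (0 XOR NOT 0)) IMPLIES (NOT 0 AND (NOT 1 XOR 1))) -> 1
  row 25 [11001]: (((0 XOR 0) AND (0 XOR NOT 1)) IMPLIES (NOT 1 AND (NOT 1 XOR 1))) -> 1
  row 26 [11010]: (((1 XOR 0) AND (0 XOR NOT 0)) IMPLIES (NOT 0 AND (NOT 1 XOR 1))) -> 1
  row 27 [11011]: (((1 XOR 0) AND (0 XOR NOT 1)) IMPLIES (NOT 1 AND (NOT 1 XOR 1))) -> 1
  row 28 [11100]: (((0 XOR 1) AND (1 XOR NOT 0)) IMPLIES (NOT 0 AND (NOT 1 XOR 1))) -> 1
  row 29 [11101]: (((0 XOR 1) AND (1 XOR NOT 1)) IMPLIES (NOT 1 AND (NOT 1 XOR 1))) -> 0
  row 30 [11110]: (((1 XOR 1) AND (1 XOR NOT 0)) IMPLIES (NOT 0 AND (NOT 1 XOR 1))) -> 1
  row 31 [11111]: (((1 XOR 1) AND (1 XOR NOT 1)) IMPLIES (NOT 1 AND (NOT 1 XOR 1))) -> 1
Full result column, 4 rows per line (a,b,c fixed per line; d,e runs 00..11 left to right):
  rows 0-3 [a,b,c=000]: 1111  = hex F
  rows 4-7 [a,b,c=001]: 1011  = hex B
  rows 8-11 [a,b,c=010]: 1111  = hex F
  rows 12-15 [a,b,c=011]: 1011  = hex B
  rows 16-19 [a,b,c=100]: 1111  = hex F
  rows 20-23 [a,b,c=101]: 1011  = hex B
  rows 24-27 [a,b,c=110]: 1111  = hex F
  rows 28-31 [a,b,c=111]: 1011  = hex B
Output column (row 0 .. row 31) = 11111011111110111111101111111011
Output column grouped in 4s = 1111 1011 1111 1011 1111 1011 1111 1011 = 0xFBFBFBFB
Convert to decimal digit by digit (value = value*16 + digit):
  F -> 15
  15*16 + 11 (B) = 251
  251*16 + 15 (F) = 4031
  4031*16 + 11 (B) = 64507
  64507*16 + 15 (F) = 1032127
  1032127*16 + 11 (B) = 16514043
  16514043*16 + 15 (F) = 264224703
  264224703*16 + 11 (B) = 4227595259
Decimal = 4227595259

4227595259
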